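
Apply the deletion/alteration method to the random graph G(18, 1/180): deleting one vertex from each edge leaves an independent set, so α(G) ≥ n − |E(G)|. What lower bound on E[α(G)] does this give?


E[|E(G)|] = C(18, 2)·p = 153 · (1/180) = 17/20.
E[α(G)] ≥ n − E[|E(G)|] = 18 − 17/20 = 343/20.
Numerically: ≈ 17.15000.
(This is only a lower bound; the true E[α(G)] may be larger.)

E[α(G)] ≥ 343/20 ≈ 17.15000.


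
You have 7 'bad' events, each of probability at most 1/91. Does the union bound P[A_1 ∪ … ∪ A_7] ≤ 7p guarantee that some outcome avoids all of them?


Union bound: P[∪_{i=1}^{7} A_i] ≤ Σ_i P[A_i] ≤ 7·p = 7·(1/91) = 1/13.
Numerically: 1/13 ≈ 0.077.
Is 1/13 < 1? YES.
Since P[∪ A_i] ≤ 1/13 < 1, the complement has P[∩ A_i^c] ≥ 1 − 1/13 = 12/13 > 0, so some outcome avoids every A_i.

7·p = 1/13 ≈ 0.077; existence CERTIFIED by the union bound.


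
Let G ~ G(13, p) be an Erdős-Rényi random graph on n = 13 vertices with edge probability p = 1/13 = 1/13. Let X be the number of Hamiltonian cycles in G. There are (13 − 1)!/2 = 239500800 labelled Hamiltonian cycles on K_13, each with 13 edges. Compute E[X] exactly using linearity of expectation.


K_13 has (13 − 1)!/2 = 239500800 labelled Hamiltonian cycles.
For each such Hamiltonian cycle H, let X_H = 1 if all 13 edges of H are present in G. Then P[X_H = 1] = p^{13} = (1/13)^{13} = 1/302875106592253.
By linearity: E[X] = Σ_H E[X_H] = 239500800 · p^{13} = 239500800 · 1/302875106592253 = 239500800/302875106592253.
Numerically: E[X] ≈ 7.9076e-07.

E[X] = 239500800 · (1/13)^{13} = 239500800/302875106592253 ≈ 7.9076e-07.


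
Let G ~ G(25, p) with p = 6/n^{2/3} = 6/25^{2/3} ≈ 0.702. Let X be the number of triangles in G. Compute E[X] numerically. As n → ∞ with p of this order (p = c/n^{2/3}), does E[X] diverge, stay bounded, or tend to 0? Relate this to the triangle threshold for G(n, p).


Number of potential triangles: C(25, 3) = 2300.
Each occurs with probability p³ ≈ (0.702)³ ≈ 3.45600e-01.
By linearity: E[X] = C(25, 3)·p³ ≈ 2300 · 3.45600e-01 ≈ 794.880.
Since α = 2/3 < 1, p = c/n^{2/3} ≫ 1/n is above the triangle threshold p ~ 1/n. Asymptotically E[X] ~ (c³/6)·n^{3(1−α)} = (6³/6)·n^{1} → ∞; triangles are abundant w.h.p.

E[X] ≈ 794.880; in regime p = Θ(1/n^{2/3}) E[X] diverges (above the triangle threshold p ~ 1/n).


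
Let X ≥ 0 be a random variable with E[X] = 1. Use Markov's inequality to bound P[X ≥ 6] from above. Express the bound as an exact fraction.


μ = E[X] = 1, a = 6.
Markov: P[X ≥ 6] ≤ μ/a = (1)/6 = 1/6.
Numerically: ≈ 0.166667.
(Since a = 6 > μ = 1.000000, the bound 1/6 is < 1 and informative.)

P[X ≥ 6] ≤ 1/6 ≈ 0.166667.


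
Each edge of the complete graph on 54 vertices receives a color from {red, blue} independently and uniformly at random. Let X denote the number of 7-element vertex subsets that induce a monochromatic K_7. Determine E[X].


Let X = Σ_S X_S over the C(54, 7) = 177100560 subsets S of size 7, where X_S = 1 if the K_7 on S is monochromatic.
For a fixed S, the K_7 on S has C(7, 2) = 21 edges. P[all 21 edges red] = (1/2)^21, and likewise for blue, so P[monochromatic] = 2·(1/2)^21 = 2^{1 − 21} = 1/1048576.
Summing: E[X] = C(54, 7) · 2^{1 − 21} = 177100560 · 1/1048576 = 11068785/65536.
Numerically: E[X] ≈ 168.89626.

E[X] = C(54,7)·2^(1−C(7,2)) = 11068785/65536 ≈ 168.89626.


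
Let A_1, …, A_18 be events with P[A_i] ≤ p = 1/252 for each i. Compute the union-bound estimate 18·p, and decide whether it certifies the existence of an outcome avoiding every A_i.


Union bound: P[∪_{i=1}^{18} A_i] ≤ Σ_i P[A_i] ≤ 18·p = 18·(1/252) = 1/14.
Numerically: 1/14 ≈ 0.07143.
Is 1/14 < 1? YES.
Since P[∪ A_i] ≤ 1/14 < 1, the complement has P[∩ A_i^c] ≥ 1 − 1/14 = 13/14 > 0, so some outcome avoids every A_i.

18·p = 1/14 ≈ 0.07143; existence CERTIFIED by the union bound.


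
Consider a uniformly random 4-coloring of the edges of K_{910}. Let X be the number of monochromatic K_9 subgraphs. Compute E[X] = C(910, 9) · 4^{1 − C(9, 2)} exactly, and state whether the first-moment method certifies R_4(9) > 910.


E[X] = C(910, 9) · 4^{1 − 36} = 1133378248346922788210 · 4^{−35} = 1133378248346922788210/1180591620717411303424.
As a reduced fraction: E[X] = 566689124173461394105/590295810358705651712 ≈ 0.96001.
Is E[X] < 1? YES.
Since E[X] < 1, there exists a 4-coloring of K_{910} with no monochromatic K_9; hence R_4(9) > 910.

E[X] = 566689124173461394105/590295810358705651712 ≈ 0.96001; E[X] < 1, so R_4(9) > 910.


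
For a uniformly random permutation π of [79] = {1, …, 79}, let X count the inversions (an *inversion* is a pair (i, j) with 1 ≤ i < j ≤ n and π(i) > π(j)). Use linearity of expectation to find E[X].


Write X = Σ X_I over the C(79, 2) = 3081 pairs i < j, with X_I the indicator of one inversion.
There are 3081 indicators.
For each fixed pair i < j, the values π(i) and π(j) are two distinct elements of {1, …, 79} in uniformly random order; by symmetry P[π(i) > π(j)] = 1/2.
By linearity: E[X] = 3081 · (1/2) = C(79, 2) · (1/2) = 3081/2 = 3081/2 ≈ 1540.50000.

E[X] = 3081/2 = 1540.50000.


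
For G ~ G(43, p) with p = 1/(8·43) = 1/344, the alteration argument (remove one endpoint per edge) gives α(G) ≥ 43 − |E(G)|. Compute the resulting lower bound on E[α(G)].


E[|E(G)|] = C(43, 2)·p = 903 · (1/344) = 21/8.
E[α(G)] ≥ n − E[|E(G)|] = 43 − 21/8 = 323/8.
Numerically: ≈ 40.3750.
(This is only a lower bound; the true E[α(G)] may be larger.)

E[α(G)] ≥ 323/8 ≈ 40.3750.


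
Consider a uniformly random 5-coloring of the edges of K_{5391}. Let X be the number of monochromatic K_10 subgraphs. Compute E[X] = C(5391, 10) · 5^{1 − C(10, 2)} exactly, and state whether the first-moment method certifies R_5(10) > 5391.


E[X] = C(5391, 10) · 5^{1 − 45} = 5666344714787188828795213697883 · 5^{−44} = 5666344714787188828795213697883/5684341886080801486968994140625.
As a reduced fraction: E[X] = 5666344714787188828795213697883/5684341886080801486968994140625 ≈ 0.99683.
Is E[X] < 1? YES.
Since E[X] < 1, there exists a 5-coloring of K_{5391} with no monochromatic K_10; hence R_5(10) > 5391.

E[X] = 5666344714787188828795213697883/5684341886080801486968994140625 ≈ 0.99683; E[X] < 1, so R_5(10) > 5391.


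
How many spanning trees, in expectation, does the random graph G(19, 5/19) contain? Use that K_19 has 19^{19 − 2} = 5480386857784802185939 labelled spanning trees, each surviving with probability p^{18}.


K_19 has 19^{19 − 2} = 5480386857784802185939 labelled spanning trees.
For each such spanning tree H, let X_H = 1 if all 18 edges of H are present in G. Then P[X_H = 1] = p^{18} = (5/19)^{18} = 3814697265625/104127350297911241532841.
Summing the indicators: E[X] = Σ_H E[X_H] = 5480386857784802185939 · p^{18} = 5480386857784802185939 · 3814697265625/104127350297911241532841 = 3814697265625/19.
Numerically: E[X] ≈ 2.01e+11.

E[X] = 5480386857784802185939 · (5/19)^{18} = 3814697265625/19 ≈ 2.01e+11.


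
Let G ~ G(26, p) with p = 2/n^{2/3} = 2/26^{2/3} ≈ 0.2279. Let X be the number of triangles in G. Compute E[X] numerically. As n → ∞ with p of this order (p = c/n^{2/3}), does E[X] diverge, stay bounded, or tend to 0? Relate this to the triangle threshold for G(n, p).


Number of potential triangles: C(26, 3) = 2600.
Each occurs with probability p³ ≈ (0.2279)³ ≈ 1.183432e-02.
By linearity: E[X] = C(26, 3)·p³ ≈ 2600 · 1.183432e-02 ≈ 30.7692.
Since α = 2/3 < 1, p = c/n^{2/3} ≫ 1/n is above the triangle threshold p ~ 1/n. Asymptotically E[X] ~ (c³/6)·n^{3(1−α)} = (2³/6)·n^{1} → ∞; triangles are abundant w.h.p.

E[X] ≈ 30.7692; in regime p = Θ(1/n^{2/3}) E[X] diverges (above the triangle threshold p ~ 1/n).


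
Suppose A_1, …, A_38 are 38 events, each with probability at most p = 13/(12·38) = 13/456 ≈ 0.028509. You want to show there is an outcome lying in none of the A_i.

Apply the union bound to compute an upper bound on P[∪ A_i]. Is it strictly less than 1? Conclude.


Union bound: P[∪_{i=1}^{38} A_i] ≤ Σ_i P[A_i] ≤ 38·p = 38·(13/456) = 13/12.
Numerically: 13/12 ≈ 1.083333.
Is 13/12 < 1? NO.
Since the bound 13/12 is ≥ 1, the union bound is uninformative here; it does NOT by itself certify existence.

38·p = 13/12 ≈ 1.083333; existence NOT certified by the union bound.


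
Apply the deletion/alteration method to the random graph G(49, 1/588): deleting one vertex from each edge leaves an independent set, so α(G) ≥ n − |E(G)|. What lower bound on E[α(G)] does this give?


E[|E(G)|] = C(49, 2)·p = 1176 · (1/588) = 2.
E[α(G)] ≥ n − E[|E(G)|] = 49 − 2 = 47.
Numerically: ≈ 47.000.
(This is only a lower bound; the true E[α(G)] may be larger.)

E[α(G)] ≥ 47 ≈ 47.000.


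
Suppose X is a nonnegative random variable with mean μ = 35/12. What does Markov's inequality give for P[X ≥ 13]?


μ = E[X] = 35/12, a = 13.
Markov: P[X ≥ 13] ≤ μ/a = (35/12)/13 = 35/156.
Numerically: ≈ 0.224359.
(Since a = 13 > μ = 2.916667, the bound 35/156 is < 1 and informative.)

P[X ≥ 13] ≤ 35/156 ≈ 0.224359.


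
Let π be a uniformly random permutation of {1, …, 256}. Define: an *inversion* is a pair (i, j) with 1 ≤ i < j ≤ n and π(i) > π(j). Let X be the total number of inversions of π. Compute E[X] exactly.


Write X = Σ X_I over the C(256, 2) = 32640 pairs i < j, with X_I the indicator of one inversion.
There are 32640 indicators.
For each fixed pair i < j, the values π(i) and π(j) are two distinct elements of {1, …, 256} in uniformly random order; by symmetry P[π(i) > π(j)] = 1/2.
By linearity: E[X] = 32640 · (1/2) = C(256, 2) · (1/2) = 32640/2 = 16320 ≈ 16320.000.

E[X] = 16320 = 16320.000.


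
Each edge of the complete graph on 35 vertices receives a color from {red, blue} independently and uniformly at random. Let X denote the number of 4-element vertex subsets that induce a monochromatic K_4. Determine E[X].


Let X = Σ_S X_S over the C(35, 4) = 52360 subsets S of size 4, where X_S = 1 if the K_4 on S is monochromatic.
For a fixed S, the K_4 on S has C(4, 2) = 6 edges. P[all 6 edges red] = (1/2)^6, and likewise for blue, so P[monochromatic] = 2·(1/2)^6 = 2^{1 − 6} = 1/32.
By linearity of expectation: E[X] = C(35, 4) · 2^{1 − 6} = 52360 · 1/32 = 6545/4.
Numerically: E[X] ≈ 1636.2500.

E[X] = C(35,4)·2^(1−C(4,2)) = 6545/4 ≈ 1636.2500.


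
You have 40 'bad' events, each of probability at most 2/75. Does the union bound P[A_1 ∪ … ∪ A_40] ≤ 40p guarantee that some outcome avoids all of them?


Union bound: P[∪_{i=1}^{40} A_i] ≤ Σ_i P[A_i] ≤ 40·p = 40·(2/75) = 16/15.
Numerically: 16/15 ≈ 1.067.
Is 16/15 < 1? NO.
Since the bound 16/15 is ≥ 1, the union bound is uninformative here; it does NOT by itself certify existence.

40·p = 16/15 ≈ 1.067; existence NOT certified by the union bound.


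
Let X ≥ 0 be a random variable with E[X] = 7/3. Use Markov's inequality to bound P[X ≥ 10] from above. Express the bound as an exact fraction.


μ = E[X] = 7/3, a = 10.
Markov: P[X ≥ 10] ≤ μ/a = (7/3)/10 = 7/30.
Numerically: ≈ 0.23333.
(Since a = 10 > μ = 2.33333, the bound 7/30 is < 1 and informative.)

P[X ≥ 10] ≤ 7/30 ≈ 0.23333.


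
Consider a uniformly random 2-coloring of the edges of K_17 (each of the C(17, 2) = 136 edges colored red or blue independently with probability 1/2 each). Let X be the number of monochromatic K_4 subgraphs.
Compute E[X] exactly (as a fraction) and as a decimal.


Let X = Σ_S X_S over the C(17, 4) = 2380 subsets S of size 4, where X_S = 1 if the K_4 on S is monochromatic.
For a fixed S, the K_4 on S has C(4, 2) = 6 edges. P[all 6 edges red] = (1/2)^6, and likewise for blue, so P[monochromatic] = 2·(1/2)^6 = 2^{1 − 6} = 1/32.
Summing: E[X] = C(17, 4) · 2^{1 − 6} = 2380 · 1/32 = 595/8.
Numerically: E[X] ≈ 74.37500.

E[X] = C(17,4)·2^(1−C(4,2)) = 595/8 ≈ 74.37500.


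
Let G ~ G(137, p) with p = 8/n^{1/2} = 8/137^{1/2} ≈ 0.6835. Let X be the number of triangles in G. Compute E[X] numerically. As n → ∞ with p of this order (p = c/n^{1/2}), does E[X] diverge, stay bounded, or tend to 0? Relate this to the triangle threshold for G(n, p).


Number of potential triangles: C(137, 3) = 419220.
Each occurs with probability p³ ≈ (0.6835)³ ≈ 3.192928e-01.
By linearity: E[X] = C(137, 3)·p³ ≈ 419220 · 3.192928e-01 ≈ 133853.9229.
Since α = 1/2 < 1, p = c/n^{1/2} ≫ 1/n is above the triangle threshold p ~ 1/n. Asymptotically E[X] ~ (c³/6)·n^{3(1−α)} = (8³/6)·n^{1.5} → ∞; triangles are abundant w.h.p.

E[X] ≈ 133853.9229; in regime p = Θ(1/n^{1/2}) E[X] diverges (above the triangle threshold p ~ 1/n).


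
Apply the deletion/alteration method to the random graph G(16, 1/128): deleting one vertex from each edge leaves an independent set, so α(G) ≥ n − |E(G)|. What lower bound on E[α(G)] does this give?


E[|E(G)|] = C(16, 2)·p = 120 · (1/128) = 15/16.
E[α(G)] ≥ n − E[|E(G)|] = 16 − 15/16 = 241/16.
Numerically: ≈ 15.06250.
(This is only a lower bound; the true E[α(G)] may be larger.)

E[α(G)] ≥ 241/16 ≈ 15.06250.


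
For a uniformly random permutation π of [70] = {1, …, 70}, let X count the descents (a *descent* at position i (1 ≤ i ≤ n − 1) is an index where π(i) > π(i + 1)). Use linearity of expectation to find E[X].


Write X = Σ X_I over i = 1, …, 69, with X_I the indicator of one descent.
There are 69 indicators.
For each fixed i, the pair (π(i), π(i+1)) is a uniformly random ordered pair of distinct values from {1, …, 70}; by symmetry P[π(i) > π(i+1)] = 1/2.
By linearity: E[X] = 69 · (1/2) = (70 − 1) · (1/2) = 69/2 ≈ 34.500000.

E[X] = 69/2 = 34.500000.


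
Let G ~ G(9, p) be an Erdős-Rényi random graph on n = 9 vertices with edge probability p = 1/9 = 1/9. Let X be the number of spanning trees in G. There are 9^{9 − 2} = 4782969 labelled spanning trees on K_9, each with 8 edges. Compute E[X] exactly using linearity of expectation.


K_9 has 9^{9 − 2} = 4782969 labelled spanning trees.
For each such spanning tree H, let X_H = 1 if all 8 edges of H are present in G. Then P[X_H = 1] = p^{8} = (1/9)^{8} = 1/43046721.
Summing the indicators: E[X] = Σ_H E[X_H] = 4782969 · p^{8} = 4782969 · 1/43046721 = 1/9.
Numerically: E[X] ≈ 0.111111.

E[X] = 4782969 · (1/9)^{8} = 1/9 ≈ 0.111111.


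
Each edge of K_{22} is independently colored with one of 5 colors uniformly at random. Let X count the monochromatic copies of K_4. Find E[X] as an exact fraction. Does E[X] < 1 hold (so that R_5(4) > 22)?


E[X] = C(22, 4) · 5^{1 − 6} = 7315 · 5^{−5} = 7315/3125.
As a reduced fraction: E[X] = 1463/625 ≈ 2.3408000.
Is E[X] < 1? NO.
Since E[X] ≥ 1, the first-moment bound is inconclusive at n = 22; it does NOT by itself certify R_5(4) > 22.

E[X] = 1463/625 ≈ 2.3408000; E[X] ≥ 1; first-moment method inconclusive here.


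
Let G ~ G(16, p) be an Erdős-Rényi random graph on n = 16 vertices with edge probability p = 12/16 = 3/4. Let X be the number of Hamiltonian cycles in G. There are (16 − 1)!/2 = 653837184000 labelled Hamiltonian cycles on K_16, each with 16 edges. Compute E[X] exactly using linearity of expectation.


K_16 has (16 − 1)!/2 = 653837184000 labelled Hamiltonian cycles.
For each such Hamiltonian cycle H, let X_H = 1 if all 16 edges of H are present in G. Then P[X_H = 1] = p^{16} = (3/4)^{16} = 43046721/4294967296.
By linearity of expectation: E[X] = Σ_H E[X_H] = 653837184000 · p^{16} = 653837184000 · 43046721/4294967296 = 27485885585032875/4194304.
Numerically: E[X] ≈ 6.553e+09.

E[X] = 653837184000 · (3/4)^{16} = 27485885585032875/4194304 ≈ 6.553e+09.


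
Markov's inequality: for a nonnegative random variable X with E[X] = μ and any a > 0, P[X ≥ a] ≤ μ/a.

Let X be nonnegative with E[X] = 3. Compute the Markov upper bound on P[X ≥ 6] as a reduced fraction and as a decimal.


μ = E[X] = 3, a = 6.
Markov: P[X ≥ 6] ≤ μ/a = (3)/6 = 1/2.
Numerically: ≈ 0.500000.
(Since a = 6 > μ = 3.000000, the bound 1/2 is < 1 and informative.)

P[X ≥ 6] ≤ 1/2 ≈ 0.500000.


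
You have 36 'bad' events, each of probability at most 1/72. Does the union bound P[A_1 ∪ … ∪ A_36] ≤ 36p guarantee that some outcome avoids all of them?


Union bound: P[∪_{i=1}^{36} A_i] ≤ Σ_i P[A_i] ≤ 36·p = 36·(1/72) = 1/2.
Numerically: 1/2 ≈ 0.500.
Is 1/2 < 1? YES.
Since P[∪ A_i] ≤ 1/2 < 1, the complement has P[∩ A_i^c] ≥ 1 − 1/2 = 1/2 > 0, so some outcome avoids every A_i.

36·p = 1/2 ≈ 0.500; existence CERTIFIED by the union bound.


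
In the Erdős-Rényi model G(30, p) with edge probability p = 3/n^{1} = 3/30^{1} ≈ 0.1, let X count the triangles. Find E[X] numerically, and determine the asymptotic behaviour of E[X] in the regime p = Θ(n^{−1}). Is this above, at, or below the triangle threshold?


Number of potential triangles: C(30, 3) = 4060.
Each occurs with probability p³ ≈ (0.1)³ ≈ 1.0000000e-03.
By linearity: E[X] = C(30, 3)·p³ ≈ 4060 · 1.0000000e-03 ≈ 4.06000.
Here α = 1, so p = 3/n is exactly at the triangle threshold p ~ 1/n. Asymptotically E[X] → c³/6 = 3³/6 = 9/2 ≈ 4.50000, a bounded constant. In this regime the triangle count is asymptotically Poisson(c³/6).

E[X] ≈ 4.06000; in regime p = Θ(1/n^{1}) E[X] stays bounded (at the triangle threshold p ~ 1/n).


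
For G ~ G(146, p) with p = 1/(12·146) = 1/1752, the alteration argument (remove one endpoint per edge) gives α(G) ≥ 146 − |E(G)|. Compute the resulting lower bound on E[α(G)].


E[|E(G)|] = C(146, 2)·p = 10585 · (1/1752) = 145/24.
E[α(G)] ≥ n − E[|E(G)|] = 146 − 145/24 = 3359/24.
Numerically: ≈ 139.958333.
(This is only a lower bound; the true E[α(G)] may be larger.)

E[α(G)] ≥ 3359/24 ≈ 139.958333.


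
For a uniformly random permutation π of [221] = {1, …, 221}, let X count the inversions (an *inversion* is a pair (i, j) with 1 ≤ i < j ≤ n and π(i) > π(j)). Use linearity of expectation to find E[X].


Write X = Σ X_I over the C(221, 2) = 24310 pairs i < j, with X_I the indicator of one inversion.
There are 24310 indicators.
For each fixed pair i < j, the values π(i) and π(j) are two distinct elements of {1, …, 221} in uniformly random order; by symmetry P[π(i) > π(j)] = 1/2.
By linearity: E[X] = 24310 · (1/2) = C(221, 2) · (1/2) = 24310/2 = 12155 ≈ 12155.0000.

E[X] = 12155 = 12155.0000.


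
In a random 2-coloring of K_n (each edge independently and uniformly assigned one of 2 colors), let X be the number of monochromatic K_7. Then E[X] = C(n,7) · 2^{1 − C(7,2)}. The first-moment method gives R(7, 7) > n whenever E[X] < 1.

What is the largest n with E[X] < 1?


We need C(n, 7) · 2^{1 − 21} < 1, i.e. C(n, 7) < 2^{21 − 1} = 1048576.
Check values of n near the boundary:
  n = 24: C(24, 7) = 346104; 346104 < 1048576? YES
  n = 25: C(25, 7) = 480700; 480700 < 1048576? YES
  n = 26: C(26, 7) = 657800; 657800 < 1048576? YES
  n = 27: C(27, 7) = 888030; 888030 < 1048576? YES
  n = 28: C(28, 7) = 1184040; 1184040 < 1048576? NO
  n = 29: C(29, 7) = 1560780; 1560780 < 1048576? NO
The largest n with C(n, 7) < 1048576 is n = 27 (where E[X] = 444015/524288 ≈ 0.847). Hence R(7, 7) > 27, i.e. R(7, 7) ≥ 28.

Largest n = 27; hence R(7, 7) > 27.


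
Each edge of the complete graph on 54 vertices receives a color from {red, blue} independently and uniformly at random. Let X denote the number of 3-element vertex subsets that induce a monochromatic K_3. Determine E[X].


Let X = Σ_S X_S over the C(54, 3) = 24804 subsets S of size 3, where X_S = 1 if the K_3 on S is monochromatic.
For a fixed S, the K_3 on S has C(3, 2) = 3 edges. P[all 3 edges red] = (1/2)^3, and likewise for blue, so P[monochromatic] = 2·(1/2)^3 = 2^{1 − 3} = 1/4.
By linearity of expectation: E[X] = C(54, 3) · 2^{1 − 3} = 24804 · 1/4 = 6201.
Numerically: E[X] ≈ 6201.0000.

E[X] = C(54,3)·2^(1−C(3,2)) = 6201 ≈ 6201.0000.


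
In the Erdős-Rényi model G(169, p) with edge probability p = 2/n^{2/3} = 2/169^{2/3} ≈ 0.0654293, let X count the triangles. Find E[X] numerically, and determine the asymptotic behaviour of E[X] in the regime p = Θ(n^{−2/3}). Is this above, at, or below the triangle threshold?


Number of potential triangles: C(169, 3) = 790244.
Each occurs with probability p³ ≈ (0.0654293)³ ≈ 2.80102237e-04.
By linearity: E[X] = C(169, 3)·p³ ≈ 790244 · 2.80102237e-04 ≈ 221.349112.
Since α = 2/3 < 1, p = c/n^{2/3} ≫ 1/n is above the triangle threshold p ~ 1/n. Asymptotically E[X] ~ (c³/6)·n^{3(1−α)} = (2³/6)·n^{1} → ∞; triangles are abundant w.h.p.

E[X] ≈ 221.349112; in regime p = Θ(1/n^{2/3}) E[X] diverges (above the triangle threshold p ~ 1/n).


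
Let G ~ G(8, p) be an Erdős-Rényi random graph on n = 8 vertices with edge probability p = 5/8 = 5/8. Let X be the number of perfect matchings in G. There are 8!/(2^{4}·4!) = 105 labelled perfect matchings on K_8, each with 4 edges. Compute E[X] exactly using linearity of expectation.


K_8 has 8!/(2^{4}·4!) = 105 labelled perfect matchings.
For each such perfect matching H, let X_H = 1 if all 4 edges of H are present in G. Then P[X_H = 1] = p^{4} = (5/8)^{4} = 625/4096.
By linearity of expectation: E[X] = Σ_H E[X_H] = 105 · p^{4} = 105 · 625/4096 = 65625/4096.
Numerically: E[X] ≈ 16.

E[X] = 105 · (5/8)^{4} = 65625/4096 ≈ 16.


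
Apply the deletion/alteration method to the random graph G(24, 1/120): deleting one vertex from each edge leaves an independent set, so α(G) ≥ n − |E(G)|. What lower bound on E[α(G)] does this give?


E[|E(G)|] = C(24, 2)·p = 276 · (1/120) = 23/10.
E[α(G)] ≥ n − E[|E(G)|] = 24 − 23/10 = 217/10.
Numerically: ≈ 21.700000.
(This is only a lower bound; the true E[α(G)] may be larger.)

E[α(G)] ≥ 217/10 ≈ 21.700000.


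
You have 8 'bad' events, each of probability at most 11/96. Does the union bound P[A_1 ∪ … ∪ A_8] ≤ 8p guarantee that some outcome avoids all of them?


Union bound: P[∪_{i=1}^{8} A_i] ≤ Σ_i P[A_i] ≤ 8·p = 8·(11/96) = 11/12.
Numerically: 11/12 ≈ 0.91667.
Is 11/12 < 1? YES.
Since P[∪ A_i] ≤ 11/12 < 1, the complement has P[∩ A_i^c] ≥ 1 − 11/12 = 1/12 > 0, so some outcome avoids every A_i.

8·p = 11/12 ≈ 0.91667; existence CERTIFIED by the union bound.


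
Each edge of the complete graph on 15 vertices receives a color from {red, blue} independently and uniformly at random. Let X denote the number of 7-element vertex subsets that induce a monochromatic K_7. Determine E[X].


Let X = Σ_S X_S over the C(15, 7) = 6435 subsets S of size 7, where X_S = 1 if the K_7 on S is monochromatic.
For a fixed S, the K_7 on S has C(7, 2) = 21 edges. P[all 21 edges red] = (1/2)^21, and likewise for blue, so P[monochromatic] = 2·(1/2)^21 = 2^{1 − 21} = 1/1048576.
By linearity of expectation: E[X] = C(15, 7) · 2^{1 − 21} = 6435 · 1/1048576 = 6435/1048576.
Numerically: E[X] ≈ 0.00614.

E[X] = C(15,7)·2^(1−C(7,2)) = 6435/1048576 ≈ 0.00614.


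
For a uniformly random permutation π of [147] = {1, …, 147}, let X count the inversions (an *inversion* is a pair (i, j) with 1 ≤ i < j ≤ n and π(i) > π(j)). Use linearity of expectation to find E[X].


Write X = Σ X_I over the C(147, 2) = 10731 pairs i < j, with X_I the indicator of one inversion.
There are 10731 indicators.
For each fixed pair i < j, the values π(i) and π(j) are two distinct elements of {1, …, 147} in uniformly random order; by symmetry P[π(i) > π(j)] = 1/2.
By linearity: E[X] = 10731 · (1/2) = C(147, 2) · (1/2) = 10731/2 = 10731/2 ≈ 5365.500000.

E[X] = 10731/2 = 5365.500000.


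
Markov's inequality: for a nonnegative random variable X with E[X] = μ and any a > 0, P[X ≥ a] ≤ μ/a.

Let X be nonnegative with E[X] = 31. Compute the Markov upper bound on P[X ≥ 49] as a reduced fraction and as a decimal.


μ = E[X] = 31, a = 49.
Markov: P[X ≥ 49] ≤ μ/a = (31)/49 = 31/49.
Numerically: ≈ 0.633.
(Since a = 49 > μ = 31.000, the bound 31/49 is < 1 and informative.)

P[X ≥ 49] ≤ 31/49 ≈ 0.633.


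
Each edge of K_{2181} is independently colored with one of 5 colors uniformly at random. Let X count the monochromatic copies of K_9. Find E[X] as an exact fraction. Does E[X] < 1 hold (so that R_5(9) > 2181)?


E[X] = C(2181, 9) · 5^{1 − 36} = 3026635205263909847920400 · 5^{−35} = 3026635205263909847920400/2910383045673370361328125.
As a reduced fraction: E[X] = 121065408210556393916816/116415321826934814453125 ≈ 1.0399.
Is E[X] < 1? NO.
Since E[X] ≥ 1, the first-moment bound is inconclusive at n = 2181; it does NOT by itself certify R_5(9) > 2181.

E[X] = 121065408210556393916816/116415321826934814453125 ≈ 1.0399; E[X] ≥ 1; first-moment method inconclusive here.


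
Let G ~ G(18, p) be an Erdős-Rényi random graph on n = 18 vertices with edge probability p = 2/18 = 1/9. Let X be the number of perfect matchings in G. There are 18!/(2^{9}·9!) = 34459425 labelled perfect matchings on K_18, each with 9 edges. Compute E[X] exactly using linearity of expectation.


K_18 has 18!/(2^{9}·9!) = 34459425 labelled perfect matchings.
For each such perfect matching H, let X_H = 1 if all 9 edges of H are present in G. Then P[X_H = 1] = p^{9} = (1/9)^{9} = 1/387420489.
Summing the indicators: E[X] = Σ_H E[X_H] = 34459425 · p^{9} = 34459425 · 1/387420489 = 425425/4782969.
Numerically: E[X] ≈ 0.0889.

E[X] = 34459425 · (1/9)^{9} = 425425/4782969 ≈ 0.0889.


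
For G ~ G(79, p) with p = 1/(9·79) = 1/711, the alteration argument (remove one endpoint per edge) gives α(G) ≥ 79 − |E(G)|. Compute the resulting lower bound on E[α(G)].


E[|E(G)|] = C(79, 2)·p = 3081 · (1/711) = 13/3.
E[α(G)] ≥ n − E[|E(G)|] = 79 − 13/3 = 224/3.
Numerically: ≈ 74.666667.
(This is only a lower bound; the true E[α(G)] may be larger.)

E[α(G)] ≥ 224/3 ≈ 74.666667.


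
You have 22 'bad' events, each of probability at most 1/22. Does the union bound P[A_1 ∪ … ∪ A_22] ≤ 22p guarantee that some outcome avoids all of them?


Union bound: P[∪_{i=1}^{22} A_i] ≤ Σ_i P[A_i] ≤ 22·p = 22·(1/22) = 1.
Numerically: 1 ≈ 1.00000.
Is 1 < 1? NO.
Since the bound 1 is ≥ 1, the union bound is uninformative here; it does NOT by itself certify existence.

22·p = 1 ≈ 1.00000; existence NOT certified by the union bound.


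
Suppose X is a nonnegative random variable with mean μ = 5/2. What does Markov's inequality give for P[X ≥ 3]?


μ = E[X] = 5/2, a = 3.
Markov: P[X ≥ 3] ≤ μ/a = (5/2)/3 = 5/6.
Numerically: ≈ 0.8333.
(Since a = 3 > μ = 2.5000, the bound 5/6 is < 1 and informative.)

P[X ≥ 3] ≤ 5/6 ≈ 0.8333.


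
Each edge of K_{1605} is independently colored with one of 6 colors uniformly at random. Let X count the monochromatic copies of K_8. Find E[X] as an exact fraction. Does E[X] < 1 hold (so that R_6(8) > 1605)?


E[X] = C(1605, 8) · 6^{1 − 28} = 1073226690197348380200 · 6^{−27} = 1073226690197348380200/1023490369077469249536.
As a reduced fraction: E[X] = 14905926252740949725/14215144014964850688 ≈ 1.049.
Is E[X] < 1? NO.
Since E[X] ≥ 1, the first-moment bound is inconclusive at n = 1605; it does NOT by itself certify R_6(8) > 1605.

E[X] = 14905926252740949725/14215144014964850688 ≈ 1.049; E[X] ≥ 1; first-moment method inconclusive here.


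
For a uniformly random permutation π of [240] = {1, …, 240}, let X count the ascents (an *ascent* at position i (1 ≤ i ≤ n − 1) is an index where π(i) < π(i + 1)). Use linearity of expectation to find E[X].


Write X = Σ X_I over i = 1, …, 239, with X_I the indicator of one ascent.
There are 239 indicators.
For each fixed i, the pair (π(i), π(i+1)) is a uniformly random ordered pair of distinct values from {1, …, 240}; by symmetry P[π(i) < π(i+1)] = 1/2.
By linearity: E[X] = 239 · (1/2) = (240 − 1) · (1/2) = 239/2 ≈ 119.5000.

E[X] = 239/2 = 119.5000.


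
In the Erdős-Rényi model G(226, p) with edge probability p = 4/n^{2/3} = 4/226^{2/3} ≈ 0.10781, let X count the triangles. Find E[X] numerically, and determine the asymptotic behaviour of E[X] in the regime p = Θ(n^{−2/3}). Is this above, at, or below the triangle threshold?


Number of potential triangles: C(226, 3) = 1898400.
Each occurs with probability p³ ≈ (0.10781)³ ≈ 1.2530347e-03.
By linearity: E[X] = C(226, 3)·p³ ≈ 1898400 · 1.2530347e-03 ≈ 2378.76106.
Since α = 2/3 < 1, p = c/n^{2/3} ≫ 1/n is above the triangle threshold p ~ 1/n. Asymptotically E[X] ~ (c³/6)·n^{3(1−α)} = (4³/6)·n^{1} → ∞; triangles are abundant w.h.p.

E[X] ≈ 2378.76106; in regime p = Θ(1/n^{2/3}) E[X] diverges (above the triangle threshold p ~ 1/n).


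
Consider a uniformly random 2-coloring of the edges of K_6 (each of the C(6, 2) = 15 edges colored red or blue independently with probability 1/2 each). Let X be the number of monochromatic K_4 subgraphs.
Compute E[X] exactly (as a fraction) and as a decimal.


Let X = Σ_S X_S over the C(6, 4) = 15 subsets S of size 4, where X_S = 1 if the K_4 on S is monochromatic.
For a fixed S, the K_4 on S has C(4, 2) = 6 edges. P[all 6 edges red] = (1/2)^6, and likewise for blue, so P[monochromatic] = 2·(1/2)^6 = 2^{1 − 6} = 1/32.
Summing: E[X] = C(6, 4) · 2^{1 − 6} = 15 · 1/32 = 15/32.
Numerically: E[X] ≈ 0.4688.

E[X] = C(6,4)·2^(1−C(4,2)) = 15/32 ≈ 0.4688.


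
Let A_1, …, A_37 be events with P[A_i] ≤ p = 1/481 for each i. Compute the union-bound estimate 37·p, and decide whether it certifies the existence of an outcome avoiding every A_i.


Union bound: P[∪_{i=1}^{37} A_i] ≤ Σ_i P[A_i] ≤ 37·p = 37·(1/481) = 1/13.
Numerically: 1/13 ≈ 0.0769.
Is 1/13 < 1? YES.
Since P[∪ A_i] ≤ 1/13 < 1, the complement has P[∩ A_i^c] ≥ 1 − 1/13 = 12/13 > 0, so some outcome avoids every A_i.

37·p = 1/13 ≈ 0.0769; existence CERTIFIED by the union bound.


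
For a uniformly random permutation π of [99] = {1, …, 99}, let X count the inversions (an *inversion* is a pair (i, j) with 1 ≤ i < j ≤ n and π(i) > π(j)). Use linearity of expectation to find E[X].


Write X = Σ X_I over the C(99, 2) = 4851 pairs i < j, with X_I the indicator of one inversion.
There are 4851 indicators.
For each fixed pair i < j, the values π(i) and π(j) are two distinct elements of {1, …, 99} in uniformly random order; by symmetry P[π(i) > π(j)] = 1/2.
By linearity: E[X] = 4851 · (1/2) = C(99, 2) · (1/2) = 4851/2 = 4851/2 ≈ 2425.5000.

E[X] = 4851/2 = 2425.5000.


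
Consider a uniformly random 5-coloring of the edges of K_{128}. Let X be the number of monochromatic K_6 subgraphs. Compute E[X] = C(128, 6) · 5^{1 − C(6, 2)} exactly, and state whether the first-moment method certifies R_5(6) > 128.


E[X] = C(128, 6) · 5^{1 − 15} = 5423611200 · 5^{−14} = 5423611200/6103515625.
As a reduced fraction: E[X] = 216944448/244140625 ≈ 0.888604.
Is E[X] < 1? YES.
Since E[X] < 1, there exists a 5-coloring of K_{128} with no monochromatic K_6; hence R_5(6) > 128.

E[X] = 216944448/244140625 ≈ 0.888604; E[X] < 1, so R_5(6) > 128.


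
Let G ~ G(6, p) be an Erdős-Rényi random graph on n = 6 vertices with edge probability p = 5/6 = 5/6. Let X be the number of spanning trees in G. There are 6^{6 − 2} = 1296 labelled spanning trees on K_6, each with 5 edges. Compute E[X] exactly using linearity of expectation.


K_6 has 6^{6 − 2} = 1296 labelled spanning trees.
For each such spanning tree H, let X_H = 1 if all 5 edges of H are present in G. Then P[X_H = 1] = p^{5} = (5/6)^{5} = 3125/7776.
By linearity of expectation: E[X] = Σ_H E[X_H] = 1296 · p^{5} = 1296 · 3125/7776 = 3125/6.
Numerically: E[X] ≈ 520.8.

E[X] = 1296 · (5/6)^{5} = 3125/6 ≈ 520.8.


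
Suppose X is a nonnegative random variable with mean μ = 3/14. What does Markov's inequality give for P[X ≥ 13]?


μ = E[X] = 3/14, a = 13.
Markov: P[X ≥ 13] ≤ μ/a = (3/14)/13 = 3/182.
Numerically: ≈ 0.0165.
(Since a = 13 > μ = 0.2143, the bound 3/182 is < 1 and informative.)

P[X ≥ 13] ≤ 3/182 ≈ 0.0165.


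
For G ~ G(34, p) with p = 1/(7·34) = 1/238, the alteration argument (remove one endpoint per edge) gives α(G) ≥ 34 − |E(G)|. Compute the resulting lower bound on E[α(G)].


E[|E(G)|] = C(34, 2)·p = 561 · (1/238) = 33/14.
E[α(G)] ≥ n − E[|E(G)|] = 34 − 33/14 = 443/14.
Numerically: ≈ 31.6429.
(This is only a lower bound; the true E[α(G)] may be larger.)

E[α(G)] ≥ 443/14 ≈ 31.6429.


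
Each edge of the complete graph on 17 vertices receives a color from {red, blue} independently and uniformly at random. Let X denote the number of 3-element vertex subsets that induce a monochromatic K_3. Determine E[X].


Let X = Σ_S X_S over the C(17, 3) = 680 subsets S of size 3, where X_S = 1 if the K_3 on S is monochromatic.
For a fixed S, the K_3 on S has C(3, 2) = 3 edges. P[all 3 edges red] = (1/2)^3, and likewise for blue, so P[monochromatic] = 2·(1/2)^3 = 2^{1 − 3} = 1/4.
By linearity of expectation: E[X] = C(17, 3) · 2^{1 − 3} = 680 · 1/4 = 170.
Numerically: E[X] ≈ 170.000.

E[X] = C(17,3)·2^(1−C(3,2)) = 170 ≈ 170.000.


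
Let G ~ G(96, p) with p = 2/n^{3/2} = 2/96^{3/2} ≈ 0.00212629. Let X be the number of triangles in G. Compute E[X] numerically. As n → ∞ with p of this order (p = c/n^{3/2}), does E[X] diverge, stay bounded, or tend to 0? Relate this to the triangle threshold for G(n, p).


Number of potential triangles: C(96, 3) = 142880.
Each occurs with probability p³ ≈ (0.00212629)³ ≈ 9.61323233e-09.
By linearity: E[X] = C(96, 3)·p³ ≈ 142880 · 9.61323233e-09 ≈ 0.001374.
Since α = 3/2 > 1, p = c/n^{3/2} = o(1/n) is below the triangle threshold p ~ 1/n. Asymptotically E[X] ~ (c³/6)·n^{3(1−α)} = (2³/6)·n^{-1.5} → 0, so by Markov's inequality G has no triangles w.h.p.

E[X] ≈ 0.001374; in regime p = Θ(1/n^{3/2}) E[X] tends to 0 (below the triangle threshold p ~ 1/n).


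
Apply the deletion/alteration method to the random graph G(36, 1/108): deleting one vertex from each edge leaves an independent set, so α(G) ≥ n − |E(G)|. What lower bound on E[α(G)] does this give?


E[|E(G)|] = C(36, 2)·p = 630 · (1/108) = 35/6.
E[α(G)] ≥ n − E[|E(G)|] = 36 − 35/6 = 181/6.
Numerically: ≈ 30.16667.
(This is only a lower bound; the true E[α(G)] may be larger.)

E[α(G)] ≥ 181/6 ≈ 30.16667.


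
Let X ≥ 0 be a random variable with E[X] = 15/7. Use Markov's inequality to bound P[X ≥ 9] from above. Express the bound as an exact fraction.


μ = E[X] = 15/7, a = 9.
Markov: P[X ≥ 9] ≤ μ/a = (15/7)/9 = 5/21.
Numerically: ≈ 0.238.
(Since a = 9 > μ = 2.143, the bound 5/21 is < 1 and informative.)

P[X ≥ 9] ≤ 5/21 ≈ 0.238.


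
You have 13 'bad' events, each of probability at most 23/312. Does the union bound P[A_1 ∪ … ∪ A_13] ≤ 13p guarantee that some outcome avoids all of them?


Union bound: P[∪_{i=1}^{13} A_i] ≤ Σ_i P[A_i] ≤ 13·p = 13·(23/312) = 23/24.
Numerically: 23/24 ≈ 0.95833.
Is 23/24 < 1? YES.
Since P[∪ A_i] ≤ 23/24 < 1, the complement has P[∩ A_i^c] ≥ 1 − 23/24 = 1/24 > 0, so some outcome avoids every A_i.

13·p = 23/24 ≈ 0.95833; existence CERTIFIED by the union bound.


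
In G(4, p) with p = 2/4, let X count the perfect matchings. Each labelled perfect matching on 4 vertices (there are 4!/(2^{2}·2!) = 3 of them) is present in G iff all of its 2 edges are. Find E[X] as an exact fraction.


K_4 has 4!/(2^{2}·2!) = 3 labelled perfect matchings.
For each such perfect matching H, let X_H = 1 if all 2 edges of H are present in G. Then P[X_H = 1] = p^{2} = (1/2)^{2} = 1/4.
By linearity of expectation: E[X] = Σ_H E[X_H] = 3 · p^{2} = 3 · 1/4 = 3/4.
Numerically: E[X] ≈ 0.75.

E[X] = 3 · (1/2)^{2} = 3/4 ≈ 0.75.


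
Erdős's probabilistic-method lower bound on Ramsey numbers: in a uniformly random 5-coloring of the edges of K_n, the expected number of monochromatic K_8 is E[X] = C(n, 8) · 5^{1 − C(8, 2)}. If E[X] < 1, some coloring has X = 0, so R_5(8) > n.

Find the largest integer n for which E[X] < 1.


We need C(n, 8) · 5^{1 − 28} < 1, i.e. C(n, 8) < 5^{28 − 1} = 7450580596923828125.
Check values of n near the boundary:
  n = 858: C(858, 8) = 7049584530256467771; 7049584530256467771 < 7450580596923828125? YES
  n = 859: C(859, 8) = 7115855595170747139; 7115855595170747139 < 7450580596923828125? YES
  n = 860: C(860, 8) = 7182671140665308145; 7182671140665308145 < 7450580596923828125? YES
  n = 861: C(861, 8) = 7250034996615275865; 7250034996615275865 < 7450580596923828125? YES
  n = 862: C(862, 8) = 7317951015318931845; 7317951015318931845 < 7450580596923828125? YES
  n = 863: C(863, 8) = 7386423071602617757; 7386423071602617757 < 7450580596923828125? YES
  n = 864: C(864, 8) = 7455455062926006708; 7455455062926006708 < 7450580596923828125? NO
  n = 865: C(865, 8) = 7525050909487743060; 7525050909487743060 < 7450580596923828125? NO
  n = 866: C(866, 8) = 7595214554331451620; 7595214554331451620 < 7450580596923828125? NO
The largest n with C(n, 8) < 7450580596923828125 is n = 863 (where E[X] = 7386423071602617757/7450580596923828125 ≈ 0.9914). Hence R_5(8) > 863, i.e. R_5(8) ≥ 864.

Largest n = 863; hence R_5(8) > 863.


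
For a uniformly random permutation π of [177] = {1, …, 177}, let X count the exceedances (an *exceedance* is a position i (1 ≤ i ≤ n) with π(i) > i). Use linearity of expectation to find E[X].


Write X = Σ_{i=1}^{177} X_i, where X_i = 1_{π(i) > i}.
For each fixed i, π(i) is uniform over {1, …, 177} (marginal of a uniform permutation), so P[π(i) > i] = (n − i)/n. Summing: Σ_{i=1}^{177} (n − i)/n = (0 + 1 + … + 176)/177 = 177(177 − 1)/(2·177) = (177 − 1)/2.
Hence E[X] = Σ_{i=1}^{177} (177 − i)/177 = 88 ≈ 88.000000.

E[X] = 88 = 88.000000.


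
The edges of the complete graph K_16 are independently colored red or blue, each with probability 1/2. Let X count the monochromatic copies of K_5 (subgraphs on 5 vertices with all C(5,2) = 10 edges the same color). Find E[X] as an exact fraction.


Let X = Σ_S X_S over the C(16, 5) = 4368 subsets S of size 5, where X_S = 1 if the K_5 on S is monochromatic.
For a fixed S, the K_5 on S has C(5, 2) = 10 edges. P[all 10 edges red] = (1/2)^10, and likewise for blue, so P[monochromatic] = 2·(1/2)^10 = 2^{1 − 10} = 1/512.
By linearity: E[X] = C(16, 5) · 2^{1 − 10} = 4368 · 1/512 = 273/32.
Numerically: E[X] ≈ 8.53125.

E[X] = C(16,5)·2^(1−C(5,2)) = 273/32 ≈ 8.53125.


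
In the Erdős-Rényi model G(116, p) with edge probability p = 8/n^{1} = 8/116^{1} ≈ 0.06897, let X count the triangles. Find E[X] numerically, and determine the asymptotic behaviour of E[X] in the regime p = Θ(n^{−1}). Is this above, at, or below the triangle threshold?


Number of potential triangles: C(116, 3) = 253460.
Each occurs with probability p³ ≈ (0.06897)³ ≈ 3.280167e-04.
By linearity: E[X] = C(116, 3)·p³ ≈ 253460 · 3.280167e-04 ≈ 83.1391.
Here α = 1, so p = 8/n is exactly at the triangle threshold p ~ 1/n. Asymptotically E[X] → c³/6 = 8³/6 = 256/3 ≈ 85.3333, a bounded constant. In this regime the triangle count is asymptotically Poisson(c³/6).

E[X] ≈ 83.1391; in regime p = Θ(1/n^{1}) E[X] stays bounded (at the triangle threshold p ~ 1/n).


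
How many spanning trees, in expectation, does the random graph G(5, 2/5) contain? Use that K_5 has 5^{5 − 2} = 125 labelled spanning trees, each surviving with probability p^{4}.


K_5 has 5^{5 − 2} = 125 labelled spanning trees.
For each such spanning tree H, let X_H = 1 if all 4 edges of H are present in G. Then P[X_H = 1] = p^{4} = (2/5)^{4} = 16/625.
By linearity of expectation: E[X] = Σ_H E[X_H] = 125 · p^{4} = 125 · 16/625 = 16/5.
Numerically: E[X] ≈ 3.2.

E[X] = 125 · (2/5)^{4} = 16/5 ≈ 3.2.


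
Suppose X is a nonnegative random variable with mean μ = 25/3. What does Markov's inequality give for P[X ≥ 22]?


μ = E[X] = 25/3, a = 22.
Markov: P[X ≥ 22] ≤ μ/a = (25/3)/22 = 25/66.
Numerically: ≈ 0.37879.
(Since a = 22 > μ = 8.33333, the bound 25/66 is < 1 and informative.)

P[X ≥ 22] ≤ 25/66 ≈ 0.37879.
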